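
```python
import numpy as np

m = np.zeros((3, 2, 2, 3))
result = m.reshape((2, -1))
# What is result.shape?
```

(2, 18)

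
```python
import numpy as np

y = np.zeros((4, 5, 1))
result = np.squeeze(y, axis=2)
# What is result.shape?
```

(4, 5)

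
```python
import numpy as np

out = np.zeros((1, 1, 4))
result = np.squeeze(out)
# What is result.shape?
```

(4,)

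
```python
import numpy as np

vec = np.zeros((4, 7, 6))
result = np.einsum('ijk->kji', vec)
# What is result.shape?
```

(6, 7, 4)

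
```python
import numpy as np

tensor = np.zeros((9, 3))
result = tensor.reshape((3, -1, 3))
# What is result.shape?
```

(3, 3, 3)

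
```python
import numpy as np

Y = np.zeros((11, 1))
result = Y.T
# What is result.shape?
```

(1, 11)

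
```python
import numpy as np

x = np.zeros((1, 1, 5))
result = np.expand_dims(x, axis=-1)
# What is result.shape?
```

(1, 1, 5, 1)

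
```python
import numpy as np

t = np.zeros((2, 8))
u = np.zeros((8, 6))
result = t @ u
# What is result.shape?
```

(2, 6)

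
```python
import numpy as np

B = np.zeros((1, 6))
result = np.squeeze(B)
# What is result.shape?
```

(6,)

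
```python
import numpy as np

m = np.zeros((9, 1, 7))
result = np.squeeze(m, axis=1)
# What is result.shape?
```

(9, 7)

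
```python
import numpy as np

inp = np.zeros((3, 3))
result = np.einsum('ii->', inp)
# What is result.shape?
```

()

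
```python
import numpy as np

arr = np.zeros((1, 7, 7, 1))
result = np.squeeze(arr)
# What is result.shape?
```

(7, 7)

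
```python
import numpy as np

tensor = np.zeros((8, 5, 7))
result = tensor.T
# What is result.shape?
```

(7, 5, 8)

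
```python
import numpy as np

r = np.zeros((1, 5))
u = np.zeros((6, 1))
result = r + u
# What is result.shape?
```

(6, 5)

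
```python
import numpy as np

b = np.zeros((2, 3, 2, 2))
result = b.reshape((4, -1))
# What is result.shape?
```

(4, 6)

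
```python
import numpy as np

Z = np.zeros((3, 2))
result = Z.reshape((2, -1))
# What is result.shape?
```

(2, 3)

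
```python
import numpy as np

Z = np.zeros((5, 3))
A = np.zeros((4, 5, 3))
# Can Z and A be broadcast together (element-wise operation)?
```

Yes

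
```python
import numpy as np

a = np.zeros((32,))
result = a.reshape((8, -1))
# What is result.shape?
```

(8, 4)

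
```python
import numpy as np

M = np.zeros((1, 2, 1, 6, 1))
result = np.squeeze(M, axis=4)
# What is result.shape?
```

(1, 2, 1, 6)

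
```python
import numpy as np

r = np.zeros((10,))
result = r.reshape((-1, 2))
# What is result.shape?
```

(5, 2)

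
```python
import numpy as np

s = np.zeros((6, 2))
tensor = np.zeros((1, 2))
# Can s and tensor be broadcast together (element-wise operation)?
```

Yes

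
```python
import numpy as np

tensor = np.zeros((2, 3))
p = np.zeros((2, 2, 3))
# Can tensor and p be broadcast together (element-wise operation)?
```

Yes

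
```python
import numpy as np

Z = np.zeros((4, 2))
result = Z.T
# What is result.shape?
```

(2, 4)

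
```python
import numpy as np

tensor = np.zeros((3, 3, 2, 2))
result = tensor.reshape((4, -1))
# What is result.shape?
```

(4, 9)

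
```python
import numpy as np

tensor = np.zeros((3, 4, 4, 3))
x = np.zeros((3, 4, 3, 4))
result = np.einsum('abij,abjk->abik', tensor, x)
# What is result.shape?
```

(3, 4, 4, 4)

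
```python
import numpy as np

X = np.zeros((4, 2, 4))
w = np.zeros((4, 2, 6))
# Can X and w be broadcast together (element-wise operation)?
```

No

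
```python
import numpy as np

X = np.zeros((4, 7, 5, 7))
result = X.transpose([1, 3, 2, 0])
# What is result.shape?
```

(7, 7, 5, 4)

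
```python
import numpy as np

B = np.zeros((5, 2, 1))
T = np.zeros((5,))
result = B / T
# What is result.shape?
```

(5, 2, 5)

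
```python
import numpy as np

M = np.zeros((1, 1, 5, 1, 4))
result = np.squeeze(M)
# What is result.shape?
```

(5, 4)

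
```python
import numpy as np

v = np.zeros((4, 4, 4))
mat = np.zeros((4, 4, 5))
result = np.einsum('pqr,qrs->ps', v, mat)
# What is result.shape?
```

(4, 5)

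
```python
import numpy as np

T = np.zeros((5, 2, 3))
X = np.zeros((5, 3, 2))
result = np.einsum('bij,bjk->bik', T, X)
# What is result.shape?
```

(5, 2, 2)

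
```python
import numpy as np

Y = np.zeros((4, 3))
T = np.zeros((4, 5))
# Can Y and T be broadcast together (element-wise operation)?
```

No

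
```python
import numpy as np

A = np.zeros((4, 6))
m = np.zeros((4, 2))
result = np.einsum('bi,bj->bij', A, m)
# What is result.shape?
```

(4, 6, 2)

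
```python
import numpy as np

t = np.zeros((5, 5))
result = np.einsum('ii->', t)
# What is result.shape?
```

()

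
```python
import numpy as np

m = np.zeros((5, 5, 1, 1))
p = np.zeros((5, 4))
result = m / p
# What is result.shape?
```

(5, 5, 5, 4)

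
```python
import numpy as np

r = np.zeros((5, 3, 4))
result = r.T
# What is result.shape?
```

(4, 3, 5)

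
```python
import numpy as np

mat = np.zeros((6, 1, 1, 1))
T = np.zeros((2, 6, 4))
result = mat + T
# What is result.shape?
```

(6, 2, 6, 4)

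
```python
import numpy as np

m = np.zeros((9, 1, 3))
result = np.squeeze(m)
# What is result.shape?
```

(9, 3)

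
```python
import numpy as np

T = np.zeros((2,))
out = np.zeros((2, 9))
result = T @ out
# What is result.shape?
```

(9,)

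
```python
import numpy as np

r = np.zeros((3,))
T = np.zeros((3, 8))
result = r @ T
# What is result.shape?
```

(8,)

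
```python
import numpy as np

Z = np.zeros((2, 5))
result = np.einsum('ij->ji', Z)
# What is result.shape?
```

(5, 2)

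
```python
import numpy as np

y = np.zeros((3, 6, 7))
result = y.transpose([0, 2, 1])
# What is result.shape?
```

(3, 7, 6)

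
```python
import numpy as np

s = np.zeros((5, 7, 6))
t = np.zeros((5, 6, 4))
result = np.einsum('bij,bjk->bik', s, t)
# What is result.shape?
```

(5, 7, 4)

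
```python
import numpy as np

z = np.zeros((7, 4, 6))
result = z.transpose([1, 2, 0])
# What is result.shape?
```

(4, 6, 7)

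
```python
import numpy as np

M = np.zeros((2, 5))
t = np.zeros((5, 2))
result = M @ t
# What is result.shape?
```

(2, 2)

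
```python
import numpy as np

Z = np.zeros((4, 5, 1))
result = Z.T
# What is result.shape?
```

(1, 5, 4)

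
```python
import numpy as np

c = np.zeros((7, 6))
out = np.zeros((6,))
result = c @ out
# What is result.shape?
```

(7,)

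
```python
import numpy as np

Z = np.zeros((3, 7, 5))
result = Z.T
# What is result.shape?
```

(5, 7, 3)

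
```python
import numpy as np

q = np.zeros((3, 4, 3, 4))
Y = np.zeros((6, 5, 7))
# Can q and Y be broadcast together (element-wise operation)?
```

No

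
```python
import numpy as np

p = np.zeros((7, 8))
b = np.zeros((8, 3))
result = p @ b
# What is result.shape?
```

(7, 3)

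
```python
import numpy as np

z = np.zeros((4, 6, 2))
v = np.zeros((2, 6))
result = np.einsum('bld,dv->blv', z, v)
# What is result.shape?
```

(4, 6, 6)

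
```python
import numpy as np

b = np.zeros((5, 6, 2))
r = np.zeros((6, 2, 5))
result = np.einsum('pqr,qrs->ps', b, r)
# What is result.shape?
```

(5, 5)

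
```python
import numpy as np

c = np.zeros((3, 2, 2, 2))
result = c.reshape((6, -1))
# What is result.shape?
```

(6, 4)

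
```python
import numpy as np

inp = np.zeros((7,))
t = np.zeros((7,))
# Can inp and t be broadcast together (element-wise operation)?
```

Yes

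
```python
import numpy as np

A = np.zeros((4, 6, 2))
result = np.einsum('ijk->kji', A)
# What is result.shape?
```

(2, 6, 4)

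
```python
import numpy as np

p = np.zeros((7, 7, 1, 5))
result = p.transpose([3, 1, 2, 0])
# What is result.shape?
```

(5, 7, 1, 7)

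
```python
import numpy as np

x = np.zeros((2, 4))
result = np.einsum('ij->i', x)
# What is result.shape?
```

(2,)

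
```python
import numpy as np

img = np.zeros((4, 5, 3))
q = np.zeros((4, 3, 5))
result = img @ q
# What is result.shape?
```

(4, 5, 5)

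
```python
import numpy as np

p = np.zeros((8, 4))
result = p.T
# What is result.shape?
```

(4, 8)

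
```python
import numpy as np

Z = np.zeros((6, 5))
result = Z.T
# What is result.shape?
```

(5, 6)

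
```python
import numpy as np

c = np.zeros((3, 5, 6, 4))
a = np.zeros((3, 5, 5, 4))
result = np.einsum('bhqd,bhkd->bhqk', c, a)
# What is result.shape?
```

(3, 5, 6, 5)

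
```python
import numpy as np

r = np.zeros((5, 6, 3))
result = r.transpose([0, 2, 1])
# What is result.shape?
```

(5, 3, 6)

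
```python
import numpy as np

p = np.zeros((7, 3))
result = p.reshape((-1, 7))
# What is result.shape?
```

(3, 7)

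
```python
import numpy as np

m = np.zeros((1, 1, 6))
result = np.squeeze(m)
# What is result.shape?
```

(6,)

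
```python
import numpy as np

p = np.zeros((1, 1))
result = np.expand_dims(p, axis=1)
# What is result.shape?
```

(1, 1, 1)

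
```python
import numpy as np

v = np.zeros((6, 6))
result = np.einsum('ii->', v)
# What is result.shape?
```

()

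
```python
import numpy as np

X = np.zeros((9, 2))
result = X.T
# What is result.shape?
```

(2, 9)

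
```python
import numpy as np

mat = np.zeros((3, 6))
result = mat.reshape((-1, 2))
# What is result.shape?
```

(9, 2)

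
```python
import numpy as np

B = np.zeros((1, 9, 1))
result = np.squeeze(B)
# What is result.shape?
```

(9,)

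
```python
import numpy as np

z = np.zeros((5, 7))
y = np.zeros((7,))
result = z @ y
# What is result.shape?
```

(5,)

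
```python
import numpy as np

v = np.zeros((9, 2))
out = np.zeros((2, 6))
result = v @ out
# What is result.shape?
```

(9, 6)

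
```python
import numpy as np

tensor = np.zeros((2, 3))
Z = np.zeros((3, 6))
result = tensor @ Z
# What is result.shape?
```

(2, 6)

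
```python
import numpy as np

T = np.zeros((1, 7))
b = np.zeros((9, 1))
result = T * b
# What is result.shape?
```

(9, 7)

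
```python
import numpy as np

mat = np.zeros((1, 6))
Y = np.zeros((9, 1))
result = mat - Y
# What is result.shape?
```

(9, 6)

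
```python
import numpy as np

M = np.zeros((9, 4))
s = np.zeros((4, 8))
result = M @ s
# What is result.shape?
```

(9, 8)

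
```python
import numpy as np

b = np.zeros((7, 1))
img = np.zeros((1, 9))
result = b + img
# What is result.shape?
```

(7, 9)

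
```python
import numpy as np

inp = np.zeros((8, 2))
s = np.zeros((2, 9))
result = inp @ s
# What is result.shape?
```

(8, 9)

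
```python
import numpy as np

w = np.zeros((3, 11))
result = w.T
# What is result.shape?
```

(11, 3)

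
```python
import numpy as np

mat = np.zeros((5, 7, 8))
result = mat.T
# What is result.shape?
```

(8, 7, 5)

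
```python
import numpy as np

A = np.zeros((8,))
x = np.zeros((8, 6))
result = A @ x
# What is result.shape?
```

(6,)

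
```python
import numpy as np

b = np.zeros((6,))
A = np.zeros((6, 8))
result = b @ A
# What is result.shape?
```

(8,)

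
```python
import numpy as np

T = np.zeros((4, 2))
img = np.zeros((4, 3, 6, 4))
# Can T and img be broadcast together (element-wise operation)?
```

No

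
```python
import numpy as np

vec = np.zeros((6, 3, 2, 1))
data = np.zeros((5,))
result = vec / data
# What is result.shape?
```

(6, 3, 2, 5)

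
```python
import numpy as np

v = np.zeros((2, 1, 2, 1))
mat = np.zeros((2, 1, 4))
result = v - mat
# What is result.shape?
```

(2, 2, 2, 4)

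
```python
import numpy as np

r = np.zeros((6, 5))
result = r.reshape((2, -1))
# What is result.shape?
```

(2, 15)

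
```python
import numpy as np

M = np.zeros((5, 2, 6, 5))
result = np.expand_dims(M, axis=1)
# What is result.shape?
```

(5, 1, 2, 6, 5)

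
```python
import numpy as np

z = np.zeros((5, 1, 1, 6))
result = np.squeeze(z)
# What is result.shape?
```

(5, 6)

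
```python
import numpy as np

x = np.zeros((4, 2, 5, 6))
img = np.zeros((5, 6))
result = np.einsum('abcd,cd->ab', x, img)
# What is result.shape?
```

(4, 2)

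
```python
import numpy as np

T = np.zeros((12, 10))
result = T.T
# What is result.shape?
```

(10, 12)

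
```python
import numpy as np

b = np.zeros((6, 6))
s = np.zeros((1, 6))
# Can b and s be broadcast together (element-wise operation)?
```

Yes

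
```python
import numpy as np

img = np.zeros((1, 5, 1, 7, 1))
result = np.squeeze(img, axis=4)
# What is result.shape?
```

(1, 5, 1, 7)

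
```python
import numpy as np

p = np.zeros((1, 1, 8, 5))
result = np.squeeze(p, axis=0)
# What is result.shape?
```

(1, 8, 5)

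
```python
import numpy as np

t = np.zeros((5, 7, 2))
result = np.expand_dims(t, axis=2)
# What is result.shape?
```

(5, 7, 1, 2)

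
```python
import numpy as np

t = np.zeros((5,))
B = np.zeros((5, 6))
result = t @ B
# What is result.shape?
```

(6,)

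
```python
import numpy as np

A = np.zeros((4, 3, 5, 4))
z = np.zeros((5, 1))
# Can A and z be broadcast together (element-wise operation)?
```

Yes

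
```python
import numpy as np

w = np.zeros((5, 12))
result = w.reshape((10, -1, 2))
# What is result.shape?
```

(10, 3, 2)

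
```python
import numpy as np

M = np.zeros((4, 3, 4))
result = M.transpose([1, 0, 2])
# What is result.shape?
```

(3, 4, 4)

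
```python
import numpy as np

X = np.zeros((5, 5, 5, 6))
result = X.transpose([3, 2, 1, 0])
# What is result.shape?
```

(6, 5, 5, 5)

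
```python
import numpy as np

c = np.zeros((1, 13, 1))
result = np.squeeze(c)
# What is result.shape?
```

(13,)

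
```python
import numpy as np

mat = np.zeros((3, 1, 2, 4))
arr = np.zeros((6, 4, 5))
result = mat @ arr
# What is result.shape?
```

(3, 6, 2, 5)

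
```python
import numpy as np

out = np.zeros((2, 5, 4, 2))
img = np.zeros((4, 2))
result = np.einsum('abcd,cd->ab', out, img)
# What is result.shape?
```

(2, 5)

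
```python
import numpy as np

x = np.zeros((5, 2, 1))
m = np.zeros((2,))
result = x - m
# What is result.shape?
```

(5, 2, 2)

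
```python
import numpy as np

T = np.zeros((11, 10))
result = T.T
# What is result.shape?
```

(10, 11)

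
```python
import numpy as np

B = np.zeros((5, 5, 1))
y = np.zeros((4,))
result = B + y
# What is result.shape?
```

(5, 5, 4)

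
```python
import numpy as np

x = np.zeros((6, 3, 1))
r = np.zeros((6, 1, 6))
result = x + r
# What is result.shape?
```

(6, 3, 6)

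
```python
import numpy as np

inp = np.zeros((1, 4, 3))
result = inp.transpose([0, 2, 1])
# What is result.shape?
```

(1, 3, 4)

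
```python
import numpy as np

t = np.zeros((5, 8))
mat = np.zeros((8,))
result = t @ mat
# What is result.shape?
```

(5,)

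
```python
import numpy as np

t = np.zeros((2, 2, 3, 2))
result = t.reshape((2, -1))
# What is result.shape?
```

(2, 12)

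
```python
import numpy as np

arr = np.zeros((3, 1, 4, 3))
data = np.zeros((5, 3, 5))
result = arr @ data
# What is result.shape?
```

(3, 5, 4, 5)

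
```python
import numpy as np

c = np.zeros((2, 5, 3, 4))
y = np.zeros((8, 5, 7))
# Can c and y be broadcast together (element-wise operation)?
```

No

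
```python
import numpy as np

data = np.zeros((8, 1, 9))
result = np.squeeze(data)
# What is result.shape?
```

(8, 9)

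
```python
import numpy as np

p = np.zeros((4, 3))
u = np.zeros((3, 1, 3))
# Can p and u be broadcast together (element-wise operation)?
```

Yes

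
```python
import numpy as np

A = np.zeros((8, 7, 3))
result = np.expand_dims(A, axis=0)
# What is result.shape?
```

(1, 8, 7, 3)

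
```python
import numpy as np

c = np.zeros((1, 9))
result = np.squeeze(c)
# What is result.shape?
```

(9,)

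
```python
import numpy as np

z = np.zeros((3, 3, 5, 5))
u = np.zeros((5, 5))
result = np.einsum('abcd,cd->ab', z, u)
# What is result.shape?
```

(3, 3)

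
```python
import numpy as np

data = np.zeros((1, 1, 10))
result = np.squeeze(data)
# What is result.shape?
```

(10,)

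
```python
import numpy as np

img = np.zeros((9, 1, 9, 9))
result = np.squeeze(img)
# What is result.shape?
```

(9, 9, 9)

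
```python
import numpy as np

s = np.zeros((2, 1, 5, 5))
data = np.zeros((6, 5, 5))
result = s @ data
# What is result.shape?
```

(2, 6, 5, 5)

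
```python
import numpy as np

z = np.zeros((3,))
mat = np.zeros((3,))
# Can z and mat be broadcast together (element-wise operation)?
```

Yes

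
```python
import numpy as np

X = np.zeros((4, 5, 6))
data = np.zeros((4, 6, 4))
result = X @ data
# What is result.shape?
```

(4, 5, 4)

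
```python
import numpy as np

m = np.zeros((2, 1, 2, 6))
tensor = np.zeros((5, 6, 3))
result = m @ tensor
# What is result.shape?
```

(2, 5, 2, 3)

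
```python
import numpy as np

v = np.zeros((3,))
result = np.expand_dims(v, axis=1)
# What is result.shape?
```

(3, 1)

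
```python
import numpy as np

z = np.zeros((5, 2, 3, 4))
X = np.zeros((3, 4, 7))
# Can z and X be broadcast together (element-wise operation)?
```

No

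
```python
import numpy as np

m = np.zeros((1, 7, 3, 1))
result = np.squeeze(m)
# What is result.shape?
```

(7, 3)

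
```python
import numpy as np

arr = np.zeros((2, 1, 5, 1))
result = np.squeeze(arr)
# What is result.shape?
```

(2, 5)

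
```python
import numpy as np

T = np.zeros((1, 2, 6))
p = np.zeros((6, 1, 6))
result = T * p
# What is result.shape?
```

(6, 2, 6)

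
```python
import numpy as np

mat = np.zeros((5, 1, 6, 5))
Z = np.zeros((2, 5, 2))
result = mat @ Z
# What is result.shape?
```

(5, 2, 6, 2)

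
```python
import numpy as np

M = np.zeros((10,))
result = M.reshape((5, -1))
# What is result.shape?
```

(5, 2)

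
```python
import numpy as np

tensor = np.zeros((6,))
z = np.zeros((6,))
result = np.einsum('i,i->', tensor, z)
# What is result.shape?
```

()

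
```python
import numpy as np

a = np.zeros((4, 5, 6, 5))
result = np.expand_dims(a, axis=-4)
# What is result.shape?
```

(4, 1, 5, 6, 5)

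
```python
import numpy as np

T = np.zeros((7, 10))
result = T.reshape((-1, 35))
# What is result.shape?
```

(2, 35)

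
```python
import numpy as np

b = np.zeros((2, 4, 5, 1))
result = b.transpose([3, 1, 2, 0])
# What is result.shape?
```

(1, 4, 5, 2)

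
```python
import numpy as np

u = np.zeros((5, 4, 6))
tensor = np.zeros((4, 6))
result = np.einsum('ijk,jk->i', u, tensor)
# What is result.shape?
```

(5,)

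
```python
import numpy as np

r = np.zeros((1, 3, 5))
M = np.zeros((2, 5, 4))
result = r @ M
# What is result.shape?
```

(2, 3, 4)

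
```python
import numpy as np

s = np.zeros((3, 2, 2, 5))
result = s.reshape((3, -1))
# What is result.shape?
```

(3, 20)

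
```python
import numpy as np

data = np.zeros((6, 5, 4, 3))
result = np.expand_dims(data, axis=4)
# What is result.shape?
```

(6, 5, 4, 3, 1)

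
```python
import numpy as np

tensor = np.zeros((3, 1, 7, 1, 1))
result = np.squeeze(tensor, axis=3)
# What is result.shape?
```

(3, 1, 7, 1)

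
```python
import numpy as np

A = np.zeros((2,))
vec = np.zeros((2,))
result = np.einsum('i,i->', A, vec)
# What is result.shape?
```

()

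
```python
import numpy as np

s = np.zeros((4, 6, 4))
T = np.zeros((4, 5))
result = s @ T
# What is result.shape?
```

(4, 6, 5)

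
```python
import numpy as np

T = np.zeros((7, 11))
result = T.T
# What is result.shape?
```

(11, 7)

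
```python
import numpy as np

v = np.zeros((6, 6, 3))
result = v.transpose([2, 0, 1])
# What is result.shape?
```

(3, 6, 6)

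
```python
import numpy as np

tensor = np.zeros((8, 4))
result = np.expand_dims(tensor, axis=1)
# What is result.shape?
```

(8, 1, 4)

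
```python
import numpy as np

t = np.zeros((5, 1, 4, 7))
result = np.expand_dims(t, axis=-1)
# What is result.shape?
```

(5, 1, 4, 7, 1)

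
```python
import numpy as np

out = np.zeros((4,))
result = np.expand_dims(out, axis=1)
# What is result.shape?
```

(4, 1)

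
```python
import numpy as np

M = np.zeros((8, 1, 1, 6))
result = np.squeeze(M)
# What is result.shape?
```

(8, 6)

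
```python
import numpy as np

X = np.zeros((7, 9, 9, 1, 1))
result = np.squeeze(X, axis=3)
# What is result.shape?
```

(7, 9, 9, 1)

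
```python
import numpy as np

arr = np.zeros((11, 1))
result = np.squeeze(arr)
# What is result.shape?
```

(11,)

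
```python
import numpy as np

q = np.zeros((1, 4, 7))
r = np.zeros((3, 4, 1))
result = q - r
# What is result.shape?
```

(3, 4, 7)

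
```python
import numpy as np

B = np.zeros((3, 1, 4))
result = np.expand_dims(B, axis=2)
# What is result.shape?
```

(3, 1, 1, 4)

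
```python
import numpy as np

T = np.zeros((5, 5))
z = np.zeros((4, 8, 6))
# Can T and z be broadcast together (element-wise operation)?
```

No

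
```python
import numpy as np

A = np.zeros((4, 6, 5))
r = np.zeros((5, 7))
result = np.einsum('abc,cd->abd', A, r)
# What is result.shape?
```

(4, 6, 7)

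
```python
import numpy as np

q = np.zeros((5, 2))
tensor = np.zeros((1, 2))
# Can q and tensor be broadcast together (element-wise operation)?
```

Yes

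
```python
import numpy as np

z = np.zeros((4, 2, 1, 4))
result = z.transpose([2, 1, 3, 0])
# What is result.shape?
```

(1, 2, 4, 4)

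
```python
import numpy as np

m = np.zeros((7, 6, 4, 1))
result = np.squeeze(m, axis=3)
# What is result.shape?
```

(7, 6, 4)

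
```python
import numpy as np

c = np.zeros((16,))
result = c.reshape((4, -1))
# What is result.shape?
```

(4, 4)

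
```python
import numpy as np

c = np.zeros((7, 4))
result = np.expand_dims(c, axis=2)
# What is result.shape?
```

(7, 4, 1)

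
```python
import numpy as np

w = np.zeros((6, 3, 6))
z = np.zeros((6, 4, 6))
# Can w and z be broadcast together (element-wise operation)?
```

No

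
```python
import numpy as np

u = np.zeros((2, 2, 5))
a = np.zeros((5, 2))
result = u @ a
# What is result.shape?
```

(2, 2, 2)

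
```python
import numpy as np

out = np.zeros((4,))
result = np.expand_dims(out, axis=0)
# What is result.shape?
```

(1, 4)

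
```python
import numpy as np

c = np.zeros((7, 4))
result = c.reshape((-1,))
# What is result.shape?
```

(28,)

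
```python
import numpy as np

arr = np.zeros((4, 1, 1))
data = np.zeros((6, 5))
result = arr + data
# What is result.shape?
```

(4, 6, 5)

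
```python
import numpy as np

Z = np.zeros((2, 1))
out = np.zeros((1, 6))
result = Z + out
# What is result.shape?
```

(2, 6)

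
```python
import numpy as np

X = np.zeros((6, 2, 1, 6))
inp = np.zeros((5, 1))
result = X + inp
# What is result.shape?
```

(6, 2, 5, 6)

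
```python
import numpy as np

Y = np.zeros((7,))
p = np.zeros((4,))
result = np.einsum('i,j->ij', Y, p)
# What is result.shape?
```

(7, 4)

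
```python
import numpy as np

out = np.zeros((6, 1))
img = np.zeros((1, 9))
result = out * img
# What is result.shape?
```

(6, 9)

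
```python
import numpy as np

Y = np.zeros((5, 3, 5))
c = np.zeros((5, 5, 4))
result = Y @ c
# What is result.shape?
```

(5, 3, 4)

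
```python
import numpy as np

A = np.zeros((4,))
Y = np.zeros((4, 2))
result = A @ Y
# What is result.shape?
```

(2,)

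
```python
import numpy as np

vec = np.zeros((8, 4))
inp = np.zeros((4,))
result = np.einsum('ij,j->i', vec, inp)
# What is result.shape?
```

(8,)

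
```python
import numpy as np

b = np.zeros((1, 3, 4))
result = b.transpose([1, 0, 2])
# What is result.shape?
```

(3, 1, 4)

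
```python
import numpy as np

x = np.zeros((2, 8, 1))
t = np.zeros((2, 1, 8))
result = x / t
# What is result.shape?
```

(2, 8, 8)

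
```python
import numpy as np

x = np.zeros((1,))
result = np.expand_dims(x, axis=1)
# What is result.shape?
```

(1, 1)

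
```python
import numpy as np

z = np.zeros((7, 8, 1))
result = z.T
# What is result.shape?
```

(1, 8, 7)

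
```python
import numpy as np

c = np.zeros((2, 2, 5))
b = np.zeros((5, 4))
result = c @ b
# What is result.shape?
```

(2, 2, 4)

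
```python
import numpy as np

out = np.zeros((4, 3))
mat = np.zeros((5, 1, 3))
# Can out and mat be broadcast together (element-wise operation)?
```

Yes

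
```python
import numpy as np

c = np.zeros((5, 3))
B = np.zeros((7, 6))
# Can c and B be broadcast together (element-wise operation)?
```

No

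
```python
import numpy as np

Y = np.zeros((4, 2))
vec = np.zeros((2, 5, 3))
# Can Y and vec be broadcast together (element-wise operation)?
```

No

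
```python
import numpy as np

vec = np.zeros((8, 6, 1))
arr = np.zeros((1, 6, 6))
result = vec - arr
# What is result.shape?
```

(8, 6, 6)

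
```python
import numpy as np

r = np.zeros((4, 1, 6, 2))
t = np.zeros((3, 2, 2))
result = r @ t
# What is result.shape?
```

(4, 3, 6, 2)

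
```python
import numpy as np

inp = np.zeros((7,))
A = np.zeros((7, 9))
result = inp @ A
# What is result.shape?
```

(9,)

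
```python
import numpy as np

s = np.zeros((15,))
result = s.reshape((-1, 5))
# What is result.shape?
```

(3, 5)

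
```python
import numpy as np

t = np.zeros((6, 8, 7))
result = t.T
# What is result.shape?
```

(7, 8, 6)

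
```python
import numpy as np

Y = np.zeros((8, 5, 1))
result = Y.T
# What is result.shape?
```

(1, 5, 8)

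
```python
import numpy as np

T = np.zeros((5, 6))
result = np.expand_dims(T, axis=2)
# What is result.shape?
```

(5, 6, 1)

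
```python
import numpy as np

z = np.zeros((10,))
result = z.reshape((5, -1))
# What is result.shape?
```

(5, 2)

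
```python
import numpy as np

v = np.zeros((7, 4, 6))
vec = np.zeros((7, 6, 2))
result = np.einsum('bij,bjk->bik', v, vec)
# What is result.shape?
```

(7, 4, 2)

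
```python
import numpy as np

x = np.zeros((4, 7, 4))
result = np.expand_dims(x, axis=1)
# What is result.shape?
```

(4, 1, 7, 4)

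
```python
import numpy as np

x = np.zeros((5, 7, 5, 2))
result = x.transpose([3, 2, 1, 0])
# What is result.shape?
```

(2, 5, 7, 5)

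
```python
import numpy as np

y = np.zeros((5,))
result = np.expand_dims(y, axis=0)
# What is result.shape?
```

(1, 5)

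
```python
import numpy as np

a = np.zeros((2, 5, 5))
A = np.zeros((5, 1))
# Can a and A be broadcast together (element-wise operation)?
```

Yes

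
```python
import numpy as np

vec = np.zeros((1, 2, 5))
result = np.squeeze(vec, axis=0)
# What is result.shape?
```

(2, 5)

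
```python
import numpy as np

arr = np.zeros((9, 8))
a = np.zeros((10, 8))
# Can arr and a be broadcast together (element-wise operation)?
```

No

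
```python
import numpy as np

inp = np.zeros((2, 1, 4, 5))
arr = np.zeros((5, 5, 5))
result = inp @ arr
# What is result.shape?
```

(2, 5, 4, 5)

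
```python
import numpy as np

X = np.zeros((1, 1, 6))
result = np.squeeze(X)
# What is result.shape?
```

(6,)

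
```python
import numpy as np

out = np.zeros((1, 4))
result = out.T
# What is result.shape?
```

(4, 1)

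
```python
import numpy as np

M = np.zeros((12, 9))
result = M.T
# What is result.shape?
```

(9, 12)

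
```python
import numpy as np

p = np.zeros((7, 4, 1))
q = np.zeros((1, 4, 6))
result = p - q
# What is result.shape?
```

(7, 4, 6)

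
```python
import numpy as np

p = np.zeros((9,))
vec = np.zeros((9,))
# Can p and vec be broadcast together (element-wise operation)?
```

Yes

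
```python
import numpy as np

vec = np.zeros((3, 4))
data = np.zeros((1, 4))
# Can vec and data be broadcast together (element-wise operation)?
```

Yes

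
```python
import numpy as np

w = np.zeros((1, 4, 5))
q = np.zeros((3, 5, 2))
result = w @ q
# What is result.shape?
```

(3, 4, 2)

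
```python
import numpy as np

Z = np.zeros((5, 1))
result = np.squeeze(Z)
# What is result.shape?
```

(5,)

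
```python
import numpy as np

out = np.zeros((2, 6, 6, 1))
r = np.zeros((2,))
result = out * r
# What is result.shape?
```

(2, 6, 6, 2)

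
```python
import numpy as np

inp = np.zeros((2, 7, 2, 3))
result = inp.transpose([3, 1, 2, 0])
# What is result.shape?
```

(3, 7, 2, 2)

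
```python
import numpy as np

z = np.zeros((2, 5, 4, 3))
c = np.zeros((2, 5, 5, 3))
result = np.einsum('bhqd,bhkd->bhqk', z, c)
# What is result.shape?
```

(2, 5, 4, 5)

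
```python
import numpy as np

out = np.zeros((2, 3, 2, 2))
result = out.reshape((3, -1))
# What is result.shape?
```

(3, 8)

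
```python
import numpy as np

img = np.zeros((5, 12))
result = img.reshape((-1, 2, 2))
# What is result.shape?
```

(15, 2, 2)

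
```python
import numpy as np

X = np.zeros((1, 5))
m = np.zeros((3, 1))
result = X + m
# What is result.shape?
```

(3, 5)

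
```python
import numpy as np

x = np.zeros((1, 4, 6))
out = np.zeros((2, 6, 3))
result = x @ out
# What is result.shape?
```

(2, 4, 3)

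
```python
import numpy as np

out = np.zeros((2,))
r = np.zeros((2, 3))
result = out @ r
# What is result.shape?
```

(3,)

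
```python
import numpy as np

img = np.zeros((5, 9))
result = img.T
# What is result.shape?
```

(9, 5)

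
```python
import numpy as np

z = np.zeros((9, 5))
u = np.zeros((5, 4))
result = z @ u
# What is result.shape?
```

(9, 4)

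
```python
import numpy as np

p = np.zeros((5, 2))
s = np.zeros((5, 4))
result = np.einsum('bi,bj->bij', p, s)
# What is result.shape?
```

(5, 2, 4)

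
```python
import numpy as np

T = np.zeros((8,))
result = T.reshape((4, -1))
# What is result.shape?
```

(4, 2)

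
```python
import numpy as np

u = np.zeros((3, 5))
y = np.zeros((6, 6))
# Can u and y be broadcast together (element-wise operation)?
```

No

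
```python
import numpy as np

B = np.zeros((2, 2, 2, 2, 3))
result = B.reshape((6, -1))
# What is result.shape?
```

(6, 8)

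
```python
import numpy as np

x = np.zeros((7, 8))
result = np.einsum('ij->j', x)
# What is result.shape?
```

(8,)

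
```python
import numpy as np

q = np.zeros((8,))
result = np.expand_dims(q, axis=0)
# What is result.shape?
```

(1, 8)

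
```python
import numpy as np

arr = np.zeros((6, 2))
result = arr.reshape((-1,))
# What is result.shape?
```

(12,)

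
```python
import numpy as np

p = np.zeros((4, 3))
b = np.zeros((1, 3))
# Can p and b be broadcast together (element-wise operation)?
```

Yes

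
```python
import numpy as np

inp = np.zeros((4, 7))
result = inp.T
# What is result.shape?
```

(7, 4)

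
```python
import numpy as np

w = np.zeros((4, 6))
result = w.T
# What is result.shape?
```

(6, 4)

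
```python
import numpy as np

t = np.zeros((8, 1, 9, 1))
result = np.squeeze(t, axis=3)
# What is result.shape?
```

(8, 1, 9)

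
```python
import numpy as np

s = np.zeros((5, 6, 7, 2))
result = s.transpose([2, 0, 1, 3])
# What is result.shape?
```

(7, 5, 6, 2)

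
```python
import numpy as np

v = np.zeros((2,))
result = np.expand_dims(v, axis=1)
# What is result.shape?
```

(2, 1)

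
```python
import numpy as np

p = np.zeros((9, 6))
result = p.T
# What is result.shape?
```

(6, 9)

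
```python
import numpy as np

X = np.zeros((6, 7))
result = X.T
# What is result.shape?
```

(7, 6)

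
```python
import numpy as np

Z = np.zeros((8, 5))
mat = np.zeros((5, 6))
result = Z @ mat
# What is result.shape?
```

(8, 6)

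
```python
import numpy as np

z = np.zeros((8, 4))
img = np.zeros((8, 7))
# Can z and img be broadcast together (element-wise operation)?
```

No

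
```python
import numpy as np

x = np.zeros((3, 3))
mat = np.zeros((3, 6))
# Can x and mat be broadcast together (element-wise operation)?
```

No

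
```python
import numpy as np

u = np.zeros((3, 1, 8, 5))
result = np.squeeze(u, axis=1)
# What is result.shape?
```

(3, 8, 5)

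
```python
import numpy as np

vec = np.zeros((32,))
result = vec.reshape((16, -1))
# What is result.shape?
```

(16, 2)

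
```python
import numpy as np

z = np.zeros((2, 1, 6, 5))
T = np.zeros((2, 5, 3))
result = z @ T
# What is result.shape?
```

(2, 2, 6, 3)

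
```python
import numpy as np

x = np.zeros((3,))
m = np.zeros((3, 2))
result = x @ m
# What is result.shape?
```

(2,)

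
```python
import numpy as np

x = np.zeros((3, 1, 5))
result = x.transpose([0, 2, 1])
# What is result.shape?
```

(3, 5, 1)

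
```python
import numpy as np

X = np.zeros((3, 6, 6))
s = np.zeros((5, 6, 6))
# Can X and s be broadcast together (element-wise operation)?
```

No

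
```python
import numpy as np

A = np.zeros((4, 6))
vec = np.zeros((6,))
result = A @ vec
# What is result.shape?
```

(4,)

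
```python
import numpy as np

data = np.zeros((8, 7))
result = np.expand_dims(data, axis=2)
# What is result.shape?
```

(8, 7, 1)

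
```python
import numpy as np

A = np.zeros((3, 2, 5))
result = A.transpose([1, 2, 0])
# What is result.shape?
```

(2, 5, 3)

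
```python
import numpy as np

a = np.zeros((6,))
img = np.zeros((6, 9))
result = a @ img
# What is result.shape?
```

(9,)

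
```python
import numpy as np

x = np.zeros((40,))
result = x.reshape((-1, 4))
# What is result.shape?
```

(10, 4)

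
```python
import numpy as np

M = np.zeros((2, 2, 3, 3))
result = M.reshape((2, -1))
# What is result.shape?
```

(2, 18)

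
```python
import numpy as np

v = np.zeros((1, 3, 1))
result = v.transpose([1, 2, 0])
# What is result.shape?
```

(3, 1, 1)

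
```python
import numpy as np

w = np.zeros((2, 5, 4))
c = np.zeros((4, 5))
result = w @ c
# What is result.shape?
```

(2, 5, 5)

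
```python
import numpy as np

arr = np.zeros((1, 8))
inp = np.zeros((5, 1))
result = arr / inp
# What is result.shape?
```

(5, 8)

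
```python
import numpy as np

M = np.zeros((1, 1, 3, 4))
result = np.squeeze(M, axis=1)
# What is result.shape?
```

(1, 3, 4)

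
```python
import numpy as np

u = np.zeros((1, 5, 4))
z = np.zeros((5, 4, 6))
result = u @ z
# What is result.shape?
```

(5, 5, 6)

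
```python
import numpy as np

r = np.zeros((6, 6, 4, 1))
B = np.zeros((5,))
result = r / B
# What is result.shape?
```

(6, 6, 4, 5)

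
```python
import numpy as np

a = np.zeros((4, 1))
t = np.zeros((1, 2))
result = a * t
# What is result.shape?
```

(4, 2)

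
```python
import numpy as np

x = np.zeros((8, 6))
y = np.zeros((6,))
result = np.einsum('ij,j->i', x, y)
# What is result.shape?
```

(8,)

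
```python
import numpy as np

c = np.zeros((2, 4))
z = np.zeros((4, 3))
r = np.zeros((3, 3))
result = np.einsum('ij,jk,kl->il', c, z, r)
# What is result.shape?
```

(2, 3)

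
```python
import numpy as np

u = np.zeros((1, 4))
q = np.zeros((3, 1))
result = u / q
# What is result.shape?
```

(3, 4)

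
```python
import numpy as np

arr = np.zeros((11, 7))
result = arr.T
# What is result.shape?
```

(7, 11)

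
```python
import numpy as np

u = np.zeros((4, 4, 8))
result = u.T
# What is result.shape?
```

(8, 4, 4)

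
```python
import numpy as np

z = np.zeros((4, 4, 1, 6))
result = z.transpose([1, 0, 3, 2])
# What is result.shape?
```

(4, 4, 6, 1)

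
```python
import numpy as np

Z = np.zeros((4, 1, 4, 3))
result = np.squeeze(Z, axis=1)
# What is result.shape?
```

(4, 4, 3)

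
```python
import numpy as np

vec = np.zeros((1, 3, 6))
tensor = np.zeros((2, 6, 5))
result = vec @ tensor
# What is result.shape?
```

(2, 3, 5)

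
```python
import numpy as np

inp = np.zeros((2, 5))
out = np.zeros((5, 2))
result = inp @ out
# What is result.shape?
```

(2, 2)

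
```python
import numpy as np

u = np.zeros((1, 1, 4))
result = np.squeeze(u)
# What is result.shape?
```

(4,)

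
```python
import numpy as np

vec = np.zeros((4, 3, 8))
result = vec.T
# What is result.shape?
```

(8, 3, 4)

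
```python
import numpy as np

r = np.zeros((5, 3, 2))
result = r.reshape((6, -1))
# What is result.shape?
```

(6, 5)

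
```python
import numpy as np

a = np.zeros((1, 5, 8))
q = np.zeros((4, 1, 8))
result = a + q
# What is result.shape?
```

(4, 5, 8)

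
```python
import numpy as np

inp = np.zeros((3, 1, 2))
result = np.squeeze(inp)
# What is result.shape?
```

(3, 2)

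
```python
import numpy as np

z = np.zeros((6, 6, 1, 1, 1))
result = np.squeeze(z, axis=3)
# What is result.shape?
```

(6, 6, 1, 1)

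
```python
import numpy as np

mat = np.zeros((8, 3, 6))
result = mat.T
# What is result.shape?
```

(6, 3, 8)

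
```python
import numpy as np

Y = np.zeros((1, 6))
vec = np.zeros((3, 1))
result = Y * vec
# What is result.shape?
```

(3, 6)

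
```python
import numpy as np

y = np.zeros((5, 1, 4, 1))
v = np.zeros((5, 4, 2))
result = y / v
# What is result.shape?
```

(5, 5, 4, 2)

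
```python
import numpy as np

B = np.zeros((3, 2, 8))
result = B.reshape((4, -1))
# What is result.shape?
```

(4, 12)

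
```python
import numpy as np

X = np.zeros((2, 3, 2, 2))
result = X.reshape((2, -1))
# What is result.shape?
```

(2, 12)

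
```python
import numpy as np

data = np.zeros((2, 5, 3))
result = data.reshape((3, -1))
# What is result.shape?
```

(3, 10)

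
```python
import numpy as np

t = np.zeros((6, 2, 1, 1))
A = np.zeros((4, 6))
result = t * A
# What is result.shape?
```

(6, 2, 4, 6)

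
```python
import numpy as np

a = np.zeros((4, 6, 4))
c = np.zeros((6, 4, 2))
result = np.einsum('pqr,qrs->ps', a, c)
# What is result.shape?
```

(4, 2)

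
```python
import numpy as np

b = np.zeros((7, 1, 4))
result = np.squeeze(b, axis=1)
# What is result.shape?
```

(7, 4)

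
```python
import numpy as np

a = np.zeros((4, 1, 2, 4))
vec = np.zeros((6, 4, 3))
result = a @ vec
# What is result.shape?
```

(4, 6, 2, 3)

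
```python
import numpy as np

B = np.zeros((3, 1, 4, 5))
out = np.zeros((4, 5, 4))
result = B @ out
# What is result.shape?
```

(3, 4, 4, 4)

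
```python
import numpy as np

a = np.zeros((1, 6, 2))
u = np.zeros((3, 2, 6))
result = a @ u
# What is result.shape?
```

(3, 6, 6)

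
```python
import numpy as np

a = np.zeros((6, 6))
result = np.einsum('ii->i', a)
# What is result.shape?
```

(6,)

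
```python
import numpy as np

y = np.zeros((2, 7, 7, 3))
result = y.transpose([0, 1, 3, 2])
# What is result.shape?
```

(2, 7, 3, 7)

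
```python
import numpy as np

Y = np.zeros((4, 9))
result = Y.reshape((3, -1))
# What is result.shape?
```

(3, 12)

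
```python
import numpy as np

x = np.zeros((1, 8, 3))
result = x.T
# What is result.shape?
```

(3, 8, 1)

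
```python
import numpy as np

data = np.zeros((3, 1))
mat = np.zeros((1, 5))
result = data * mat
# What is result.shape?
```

(3, 5)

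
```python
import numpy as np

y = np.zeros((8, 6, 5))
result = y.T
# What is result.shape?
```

(5, 6, 8)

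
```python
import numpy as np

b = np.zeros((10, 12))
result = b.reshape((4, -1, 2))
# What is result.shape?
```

(4, 15, 2)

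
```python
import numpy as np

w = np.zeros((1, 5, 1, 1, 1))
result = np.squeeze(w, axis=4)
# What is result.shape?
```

(1, 5, 1, 1)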